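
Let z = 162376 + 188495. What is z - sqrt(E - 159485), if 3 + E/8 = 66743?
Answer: 350871 - sqrt(374435) ≈ 3.5026e+5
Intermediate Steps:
E = 533920 (E = -24 + 8*66743 = -24 + 533944 = 533920)
z = 350871
z - sqrt(E - 159485) = 350871 - sqrt(533920 - 159485) = 350871 - sqrt(374435)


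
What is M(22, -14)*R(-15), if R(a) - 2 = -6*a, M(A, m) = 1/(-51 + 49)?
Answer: -46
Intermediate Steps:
M(A, m) = -1/2 (M(A, m) = 1/(-2) = -1/2)
R(a) = 2 - 6*a
M(22, -14)*R(-15) = -(2 - 6*(-15))/2 = -(2 + 90)/2 = -1/2*92 = -46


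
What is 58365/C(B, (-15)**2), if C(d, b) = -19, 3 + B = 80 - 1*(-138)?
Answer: -58365/19 ≈ -3071.8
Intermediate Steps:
B = 215 (B = -3 + (80 - 1*(-138)) = -3 + (80 + 138) = -3 + 218 = 215)
58365/C(B, (-15)**2) = 58365/(-19) = 58365*(-1/19) = -58365/19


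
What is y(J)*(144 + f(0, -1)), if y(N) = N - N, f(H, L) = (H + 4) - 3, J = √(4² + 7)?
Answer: 0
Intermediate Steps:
J = √23 (J = √(16 + 7) = √23 ≈ 4.7958)
f(H, L) = 1 + H (f(H, L) = (4 + H) - 3 = 1 + H)
y(N) = 0
y(J)*(144 + f(0, -1)) = 0*(144 + (1 + 0)) = 0*(144 + 1) = 0*145 = 0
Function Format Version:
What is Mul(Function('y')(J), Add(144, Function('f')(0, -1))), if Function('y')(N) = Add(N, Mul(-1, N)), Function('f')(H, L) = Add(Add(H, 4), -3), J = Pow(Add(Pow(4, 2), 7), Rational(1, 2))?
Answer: 0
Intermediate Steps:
J = Pow(23, Rational(1, 2)) (J = Pow(Add(16, 7), Rational(1, 2)) = Pow(23, Rational(1, 2)) ≈ 4.7958)
Function('f')(H, L) = Add(1, H) (Function('f')(H, L) = Add(Add(4, H), -3) = Add(1, H))
Function('y')(N) = 0
Mul(Function('y')(J), Add(144, Function('f')(0, -1))) = Mul(0, Add(144, Add(1, 0))) = Mul(0, Add(144, 1)) = Mul(0, 145) = 0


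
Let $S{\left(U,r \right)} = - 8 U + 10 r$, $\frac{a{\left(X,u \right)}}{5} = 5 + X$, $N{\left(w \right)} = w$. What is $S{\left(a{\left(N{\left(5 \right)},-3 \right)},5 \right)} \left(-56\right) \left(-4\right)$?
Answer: $-78400$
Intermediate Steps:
$a{\left(X,u \right)} = 25 + 5 X$ ($a{\left(X,u \right)} = 5 \left(5 + X\right) = 25 + 5 X$)
$S{\left(a{\left(N{\left(5 \right)},-3 \right)},5 \right)} \left(-56\right) \left(-4\right) = \left(- 8 \left(25 + 5 \cdot 5\right) + 10 \cdot 5\right) \left(-56\right) \left(-4\right) = \left(- 8 \left(25 + 25\right) + 50\right) \left(-56\right) \left(-4\right) = \left(\left(-8\right) 50 + 50\right) \left(-56\right) \left(-4\right) = \left(-400 + 50\right) \left(-56\right) \left(-4\right) = \left(-350\right) \left(-56\right) \left(-4\right) = 19600 \left(-4\right) = -78400$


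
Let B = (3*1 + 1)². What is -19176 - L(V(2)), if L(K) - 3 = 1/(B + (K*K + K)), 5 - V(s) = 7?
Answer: -345223/18 ≈ -19179.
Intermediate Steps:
V(s) = -2 (V(s) = 5 - 1*7 = 5 - 7 = -2)
B = 16 (B = (3 + 1)² = 4² = 16)
L(K) = 3 + 1/(16 + K + K²) (L(K) = 3 + 1/(16 + (K*K + K)) = 3 + 1/(16 + (K² + K)) = 3 + 1/(16 + (K + K²)) = 3 + 1/(16 + K + K²))
-19176 - L(V(2)) = -19176 - (49 + 3*(-2) + 3*(-2)²)/(16 - 2 + (-2)²) = -19176 - (49 - 6 + 3*4)/(16 - 2 + 4) = -19176 - (49 - 6 + 12)/18 = -19176 - 55/18 = -345223/18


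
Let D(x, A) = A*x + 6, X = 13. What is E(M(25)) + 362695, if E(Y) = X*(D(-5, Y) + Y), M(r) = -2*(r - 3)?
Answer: 365061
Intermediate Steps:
M(r) = 6 - 2*r (M(r) = -2*(-3 + r) = 6 - 2*r)
D(x, A) = 6 + A*x
E(Y) = 78 - 52*Y (E(Y) = 13*((6 + Y*(-5)) + Y) = 13*((6 - 5*Y) + Y) = 13*(6 - 4*Y) = 78 - 52*Y)
E(M(25)) + 362695 = (78 - 52*(6 - 2*25)) + 362695 = (78 - 52*(6 - 50)) + 362695 = (78 - 52*(-44)) + 362695 = (78 + 2288) + 362695 = 2366 + 362695 = 365061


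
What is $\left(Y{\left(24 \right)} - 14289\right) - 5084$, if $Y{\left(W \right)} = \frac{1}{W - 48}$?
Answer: $- \frac{464953}{24} \approx -19373.0$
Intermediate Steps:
$Y{\left(W \right)} = \frac{1}{-48 + W}$
$\left(Y{\left(24 \right)} - 14289\right) - 5084 = \left(\frac{1}{-48 + 24} - 14289\right) - 5084 = \left(\frac{1}{-24} - 14289\right) - 5084 = \left(- \frac{1}{24} - 14289\right) - 5084 = - \frac{342937}{24} - 5084 = - \frac{464953}{24}$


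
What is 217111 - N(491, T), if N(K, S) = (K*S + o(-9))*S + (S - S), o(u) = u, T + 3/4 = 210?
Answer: -340475471/16 ≈ -2.1280e+7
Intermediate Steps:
T = 837/4 (T = -¾ + 210 = 837/4 ≈ 209.25)
N(K, S) = S*(-9 + K*S) (N(K, S) = (K*S - 9)*S + (S - S) = (-9 + K*S)*S + 0 = S*(-9 + K*S) + 0 = S*(-9 + K*S))
217111 - N(491, T) = 217111 - 837*(-9 + 491*(837/4))/4 = 217111 - 837*(-9 + 410967/4)/4 = 217111 - 837*410931/(4*4) = 217111 - 1*343949247/16 = 217111 - 343949247/16 = -340475471/16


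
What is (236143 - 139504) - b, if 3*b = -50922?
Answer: 113613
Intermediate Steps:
b = -16974 (b = (1/3)*(-50922) = -16974)
(236143 - 139504) - b = (236143 - 139504) - 1*(-16974) = 96639 + 16974 = 113613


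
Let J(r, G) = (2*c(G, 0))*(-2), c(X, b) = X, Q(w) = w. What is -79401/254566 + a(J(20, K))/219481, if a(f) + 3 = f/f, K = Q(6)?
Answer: -17427520013/55872400246 ≈ -0.31192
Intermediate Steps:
K = 6
J(r, G) = -4*G (J(r, G) = (2*G)*(-2) = -4*G)
a(f) = -2 (a(f) = -3 + f/f = -3 + 1 = -2)
-79401/254566 + a(J(20, K))/219481 = -79401/254566 - 2/219481 = -17427520013/55872400246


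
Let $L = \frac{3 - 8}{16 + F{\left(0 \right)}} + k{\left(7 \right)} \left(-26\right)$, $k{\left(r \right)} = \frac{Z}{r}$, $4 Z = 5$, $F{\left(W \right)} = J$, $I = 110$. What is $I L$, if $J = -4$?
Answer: $- \frac{23375}{42} \approx -556.55$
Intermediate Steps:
$F{\left(W \right)} = -4$
$Z = \frac{5}{4}$ ($Z = \frac{1}{4} \cdot 5 = \frac{5}{4} \approx 1.25$)
$k{\left(r \right)} = \frac{5}{4 r}$
$L = - \frac{425}{84}$ ($L = \frac{3 - 8}{16 - 4} + \frac{5}{4 \cdot 7} \left(-26\right) = - \frac{5}{12} + \frac{5}{4} \cdot \frac{1}{7} \left(-26\right) = \left(-5\right) \frac{1}{12} + \frac{5}{28} \left(-26\right) = - \frac{5}{12} - \frac{65}{14} = - \frac{425}{84} \approx -5.0595$)
$I L = 110 \left(- \frac{425}{84}\right) = - \frac{23375}{42}$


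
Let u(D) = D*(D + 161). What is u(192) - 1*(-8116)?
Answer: 75892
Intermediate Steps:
u(D) = D*(161 + D)
u(192) - 1*(-8116) = 192*(161 + 192) - 1*(-8116) = 192*353 + 8116 = 67776 + 8116 = 75892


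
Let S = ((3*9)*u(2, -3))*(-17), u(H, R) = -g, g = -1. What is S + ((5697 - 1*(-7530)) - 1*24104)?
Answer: -11336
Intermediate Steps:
u(H, R) = 1 (u(H, R) = -1*(-1) = 1)
S = -459 (S = ((3*9)*1)*(-17) = (27*1)*(-17) = 27*(-17) = -459)
S + ((5697 - 1*(-7530)) - 1*24104) = -459 + ((5697 - 1*(-7530)) - 1*24104) = -459 + ((5697 + 7530) - 24104) = -459 + (13227 - 24104) = -459 - 10877 = -11336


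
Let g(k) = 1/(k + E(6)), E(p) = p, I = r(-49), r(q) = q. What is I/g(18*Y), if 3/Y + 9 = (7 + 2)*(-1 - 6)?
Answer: -1029/4 ≈ -257.25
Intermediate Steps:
I = -49
Y = -1/24 (Y = 3/(-9 + (7 + 2)*(-1 - 6)) = 3/(-9 + 9*(-7)) = 3/(-9 - 63) = 3/(-72) = 3*(-1/72) = -1/24 ≈ -0.041667)
g(k) = 1/(6 + k) (g(k) = 1/(k + 6) = 1/(6 + k))
I/g(18*Y) = -49/(1/(6 + 18*(-1/24))) = -49/(1/(6 - 3/4)) = -49/(1/(21/4)) = -49/4/21 = -49*21/4 = -1029/4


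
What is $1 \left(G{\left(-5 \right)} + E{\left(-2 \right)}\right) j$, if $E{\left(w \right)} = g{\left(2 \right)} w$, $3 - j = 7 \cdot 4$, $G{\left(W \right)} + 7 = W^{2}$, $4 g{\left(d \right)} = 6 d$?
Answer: $-300$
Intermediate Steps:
$g{\left(d \right)} = \frac{3 d}{2}$ ($g{\left(d \right)} = \frac{6 d}{4} = \frac{3 d}{2}$)
$G{\left(W \right)} = -7 + W^{2}$
$j = -25$ ($j = 3 - 7 \cdot 4 = 3 - 28 = -25$)
$E{\left(w \right)} = 3 w$ ($E{\left(w \right)} = \frac{3}{2} \cdot 2 w = 3 w$)
$1 \left(G{\left(-5 \right)} + E{\left(-2 \right)}\right) j = 1 \left(\left(-7 + \left(-5\right)^{2}\right) + 3 \left(-2\right)\right) \left(-25\right) = 1 \left(\left(-7 + 25\right) - 6\right) \left(-25\right) = 1 \left(18 - 6\right) \left(-25\right) = 1 \cdot 12 \left(-25\right) = 12 \left(-25\right) = -300$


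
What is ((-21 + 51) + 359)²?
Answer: 151321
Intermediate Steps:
((-21 + 51) + 359)² = (30 + 359)² = 389² = 151321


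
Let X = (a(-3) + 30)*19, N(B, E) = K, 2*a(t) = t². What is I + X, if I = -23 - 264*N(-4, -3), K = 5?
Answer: -1375/2 ≈ -687.50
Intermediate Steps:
a(t) = t²/2
N(B, E) = 5
X = 1311/2 (X = ((½)*(-3)² + 30)*19 = ((½)*9 + 30)*19 = (9/2 + 30)*19 = (69/2)*19 = 1311/2 ≈ 655.50)
I = -1343 (I = -23 - 264*5 = -23 - 24*55 = -23 - 1320 = -1343)
I + X = -1343 + 1311/2 = -1375/2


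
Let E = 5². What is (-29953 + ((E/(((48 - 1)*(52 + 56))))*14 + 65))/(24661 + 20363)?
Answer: -75855569/114270912 ≈ -0.66382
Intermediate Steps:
E = 25
(-29953 + ((E/(((48 - 1)*(52 + 56))))*14 + 65))/(24661 + 20363) = (-29953 + ((25/(((48 - 1)*(52 + 56))))*14 + 65))/(24661 + 20363) = (-29953 + ((25/((47*108)))*14 + 65))/45024 = (-29953 + ((25/5076)*14 + 65))*(1/45024) = (-29953 + (175/2538 + 65))*(1/45024) = (-29953 + 165145/2538)*(1/45024) = -75855569/2538*1/45024 = -75855569/114270912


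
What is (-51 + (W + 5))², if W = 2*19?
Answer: 64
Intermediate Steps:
W = 38
(-51 + (W + 5))² = (-51 + (38 + 5))² = (-51 + 43)² = (-8)² = 64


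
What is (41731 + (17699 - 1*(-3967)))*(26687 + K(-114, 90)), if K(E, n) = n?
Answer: 1697581469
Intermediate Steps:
(41731 + (17699 - 1*(-3967)))*(26687 + K(-114, 90)) = (41731 + (17699 - 1*(-3967)))*(26687 + 90) = (41731 + (17699 + 3967))*26777 = (41731 + 21666)*26777 = 63397*26777 = 1697581469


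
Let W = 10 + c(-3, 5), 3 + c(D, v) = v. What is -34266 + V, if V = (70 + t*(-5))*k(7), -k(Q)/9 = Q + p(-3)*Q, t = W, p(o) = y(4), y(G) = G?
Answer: -37416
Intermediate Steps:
p(o) = 4
c(D, v) = -3 + v
W = 12 (W = 10 + (-3 + 5) = 10 + 2 = 12)
t = 12
k(Q) = -45*Q (k(Q) = -9*(Q + 4*Q) = -45*Q)
V = -3150 (V = (70 + 12*(-5))*(-45*7) = (70 - 60)*(-315) = 10*(-315) = -3150)
-34266 + V = -34266 - 3150 = -37416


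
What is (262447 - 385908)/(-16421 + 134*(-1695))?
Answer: 123461/243551 ≈ 0.50692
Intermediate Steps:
(262447 - 385908)/(-16421 + 134*(-1695)) = -123461/(-16421 - 227130) = -123461/(-243551) = -123461*(-1/243551) = 123461/243551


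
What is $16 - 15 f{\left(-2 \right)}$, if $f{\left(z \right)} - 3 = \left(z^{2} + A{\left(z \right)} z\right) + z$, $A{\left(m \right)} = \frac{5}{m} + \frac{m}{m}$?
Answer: $-104$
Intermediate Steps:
$A{\left(m \right)} = 1 + \frac{5}{m}$ ($A{\left(m \right)} = \frac{5}{m} + 1 = 1 + \frac{5}{m}$)
$f{\left(z \right)} = 8 + z^{2} + 2 z$ ($f{\left(z \right)} = 3 + \left(\left(z^{2} + \frac{5 + z}{z} z\right) + z\right) = 3 + \left(\left(z^{2} + \left(5 + z\right)\right) + z\right) = 3 + \left(\left(5 + z + z^{2}\right) + z\right) = 3 + \left(5 + z^{2} + 2 z\right) = 8 + z^{2} + 2 z$)
$16 - 15 f{\left(-2 \right)} = 16 - 15 \left(8 + \left(-2\right)^{2} + 2 \left(-2\right)\right) = 16 - 15 \left(8 + 4 - 4\right) = 16 - 120 = -104$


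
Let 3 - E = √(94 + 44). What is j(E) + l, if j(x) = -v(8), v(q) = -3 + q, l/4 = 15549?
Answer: 62191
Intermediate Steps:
l = 62196 (l = 4*15549 = 62196)
E = 3 - √138 (E = 3 - √(94 + 44) = 3 - √138 ≈ -8.7473)
j(x) = -5 (j(x) = -(-3 + 8) = -1*5 = -5)
j(E) + l = -5 + 62196 = 62191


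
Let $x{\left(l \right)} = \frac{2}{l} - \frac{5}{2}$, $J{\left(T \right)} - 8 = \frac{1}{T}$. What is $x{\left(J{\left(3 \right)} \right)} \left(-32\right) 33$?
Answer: $\frac{59664}{25} \approx 2386.6$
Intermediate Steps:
$J{\left(T \right)} = 8 + \frac{1}{T}$
$x{\left(l \right)} = - \frac{5}{2} + \frac{2}{l}$ ($x{\left(l \right)} = \frac{2}{l} - \frac{5}{2} = - \frac{5}{2} + \frac{2}{l}$)
$x{\left(J{\left(3 \right)} \right)} \left(-32\right) 33 = \left(- \frac{5}{2} + \frac{2}{8 + \frac{1}{3}}\right) \left(-32\right) 33 = \left(- \frac{5}{2} + \frac{2}{\frac{25}{3}}\right) \left(-32\right) 33 = \left(- \frac{5}{2} + 2 \cdot \frac{3}{25}\right) \left(-32\right) 33 = \left(- \frac{5}{2} + \frac{6}{25}\right) \left(-32\right) 33 = \left(- \frac{113}{50}\right) \left(-32\right) 33 = \frac{1808}{25} \cdot 33 = \frac{59664}{25}$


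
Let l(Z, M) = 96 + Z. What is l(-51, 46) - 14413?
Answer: -14368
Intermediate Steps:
l(-51, 46) - 14413 = (96 - 51) - 14413 = 45 - 14413 = -14368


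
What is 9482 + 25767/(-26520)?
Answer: 83812291/8840 ≈ 9481.0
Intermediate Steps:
9482 + 25767/(-26520) = 9482 + 25767*(-1/26520) = 9482 - 8589/8840 = 83812291/8840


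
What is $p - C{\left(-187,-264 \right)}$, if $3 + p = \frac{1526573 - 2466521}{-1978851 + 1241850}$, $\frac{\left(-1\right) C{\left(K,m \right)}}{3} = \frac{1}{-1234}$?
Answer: $- \frac{523564291}{303153078} \approx -1.7271$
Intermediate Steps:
$C{\left(K,m \right)} = \frac{3}{1234}$ ($C{\left(K,m \right)} = - \frac{3}{-1234} = \left(-3\right) \left(- \frac{1}{1234}\right) = \frac{3}{1234}$)
$p = - \frac{423685}{245667}$ ($p = -3 + \frac{1526573 - 2466521}{-1978851 + 1241850} = -3 - \frac{939948}{-737001} = -3 - - \frac{313316}{245667} = -3 + \frac{313316}{245667} = - \frac{423685}{245667} \approx -1.7246$)
$p - C{\left(-187,-264 \right)} = - \frac{423685}{245667} - \frac{3}{1234} = - \frac{523564291}{303153078}$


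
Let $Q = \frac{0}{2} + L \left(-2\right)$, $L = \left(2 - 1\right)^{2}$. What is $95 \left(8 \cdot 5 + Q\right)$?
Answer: $3610$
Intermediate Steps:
$L = 1$ ($L = 1^{2} = 1$)
$Q = -2$ ($Q = \frac{0}{2} + 1 \left(-2\right) = 0 \cdot \frac{1}{2} - 2 = 0 - 2 = -2$)
$95 \left(8 \cdot 5 + Q\right) = 95 \left(8 \cdot 5 - 2\right) = 95 \left(40 - 2\right) = 95 \cdot 38 = 3610$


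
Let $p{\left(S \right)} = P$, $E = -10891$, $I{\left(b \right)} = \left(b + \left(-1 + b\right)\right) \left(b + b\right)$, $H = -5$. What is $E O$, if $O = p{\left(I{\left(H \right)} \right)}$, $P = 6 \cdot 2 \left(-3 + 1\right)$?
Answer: $261384$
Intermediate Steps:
$I{\left(b \right)} = 2 b \left(-1 + 2 b\right)$ ($I{\left(b \right)} = \left(-1 + 2 b\right) 2 b = 2 b \left(-1 + 2 b\right)$)
$P = -24$ ($P = 12 \left(-2\right) = -24$)
$p{\left(S \right)} = -24$
$O = -24$
$E O = \left(-10891\right) \left(-24\right) = 261384$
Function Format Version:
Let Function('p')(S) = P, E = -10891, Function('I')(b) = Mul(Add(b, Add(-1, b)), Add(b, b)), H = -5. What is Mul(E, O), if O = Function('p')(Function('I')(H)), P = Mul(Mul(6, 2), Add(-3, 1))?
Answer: 261384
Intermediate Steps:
Function('I')(b) = Mul(2, b, Add(-1, Mul(2, b))) (Function('I')(b) = Mul(Add(-1, Mul(2, b)), Mul(2, b)) = Mul(2, b, Add(-1, Mul(2, b))))
P = -24 (P = Mul(12, -2) = -24)
Function('p')(S) = -24
O = -24
Mul(E, O) = Mul(-10891, -24) = 261384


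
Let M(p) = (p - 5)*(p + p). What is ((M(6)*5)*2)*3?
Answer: 360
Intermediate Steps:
M(p) = 2*p*(-5 + p) (M(p) = (-5 + p)*(2*p) = 2*p*(-5 + p))
((M(6)*5)*2)*3 = (((2*6*(-5 + 6))*5)*2)*3 = (((2*6*1)*5)*2)*3 = ((12*5)*2)*3 = (60*2)*3 = 120*3 = 360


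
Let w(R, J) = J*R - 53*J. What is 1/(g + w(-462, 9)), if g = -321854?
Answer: -1/326489 ≈ -3.0629e-6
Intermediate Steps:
w(R, J) = -53*J + J*R
1/(g + w(-462, 9)) = 1/(-321854 + 9*(-53 - 462)) = 1/(-321854 + 9*(-515)) = 1/(-321854 - 4635) = 1/(-326489) = -1/326489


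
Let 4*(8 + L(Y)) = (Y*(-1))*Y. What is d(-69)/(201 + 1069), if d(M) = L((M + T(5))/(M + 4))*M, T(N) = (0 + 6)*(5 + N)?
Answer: 9334389/21463000 ≈ 0.43491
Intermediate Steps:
T(N) = 30 + 6*N (T(N) = 6*(5 + N) = 30 + 6*N)
L(Y) = -8 - Y²/4 (L(Y) = -8 + ((Y*(-1))*Y)/4 = -8 + ((-Y)*Y)/4 = -8 + (-Y²)/4 = -8 - Y²/4)
d(M) = M*(-8 - (60 + M)²/(4*(4 + M)²)) (d(M) = (-8 - (M + (30 + 6*5))²/(M + 4)²/4)*M = (-8 - (M + (30 + 30))²/(4 + M)²/4)*M = (-8 - (M + 60)²/(4 + M)²/4)*M = (-8 - (60 + M)²/(4 + M)²/4)*M = (-8 - (60 + M)²/(4*(4 + M)²))*M = M*(-8 - (60 + M)²/(4*(4 + M)²)))
d(-69)/(201 + 1069) = (-8*(-69) - ¼*(-69)*(60 - 69)²/(4 - 69)²)/(201 + 1069) = (552 - ¼*(-69)*(-9)²/(-65)²)/1270 = (552 - ¼*(-69)*1/4225*81)*(1/1270) = (552 + 5589/16900)*(1/1270) = (9334389/16900)*(1/1270) = 9334389/21463000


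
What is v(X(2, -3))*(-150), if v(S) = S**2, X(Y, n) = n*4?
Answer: -21600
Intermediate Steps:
X(Y, n) = 4*n
v(X(2, -3))*(-150) = (4*(-3))**2*(-150) = (-12)**2*(-150) = 144*(-150) = -21600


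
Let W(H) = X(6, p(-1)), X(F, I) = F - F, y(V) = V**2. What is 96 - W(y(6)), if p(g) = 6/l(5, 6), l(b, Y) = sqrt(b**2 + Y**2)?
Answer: 96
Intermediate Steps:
l(b, Y) = sqrt(Y**2 + b**2)
p(g) = 6*sqrt(61)/61 (p(g) = 6/(sqrt(6**2 + 5**2)) = 6/(sqrt(36 + 25)) = 6/(sqrt(61)) = 6*(sqrt(61)/61) = 6*sqrt(61)/61)
X(F, I) = 0
W(H) = 0
96 - W(y(6)) = 96 - 1*0 = 96 + 0 = 96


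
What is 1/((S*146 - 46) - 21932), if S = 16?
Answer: -1/19642 ≈ -5.0911e-5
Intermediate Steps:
1/((S*146 - 46) - 21932) = 1/((16*146 - 46) - 21932) = 1/((2336 - 46) - 21932) = 1/(2290 - 21932) = 1/(-19642) = -1/19642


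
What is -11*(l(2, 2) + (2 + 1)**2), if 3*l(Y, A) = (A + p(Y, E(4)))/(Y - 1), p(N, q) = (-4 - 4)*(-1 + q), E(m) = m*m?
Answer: 1001/3 ≈ 333.67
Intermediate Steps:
E(m) = m**2
p(N, q) = 8 - 8*q (p(N, q) = -8*(-1 + q) = 8 - 8*q)
l(Y, A) = (-120 + A)/(3*(-1 + Y)) (l(Y, A) = ((A + (8 - 8*4**2))/(Y - 1))/3 = ((A + (8 - 8*16))/(-1 + Y))/3 = ((A + (8 - 128))/(-1 + Y))/3 = ((A - 120)/(-1 + Y))/3 = ((-120 + A)/(-1 + Y))/3 = (-120 + A)/(3*(-1 + Y)))
-11*(l(2, 2) + (2 + 1)**2) = -11*((-120 + 2)/(3*(-1 + 2)) + (2 + 1)**2) = -11*((1/3)*(-118)/1 + 3**2) = -11*((1/3)*1*(-118) + 9) = -11*(-118/3 + 9) = -11*(-91/3) = 1001/3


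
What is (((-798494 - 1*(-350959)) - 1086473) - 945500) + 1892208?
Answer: -587300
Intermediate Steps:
(((-798494 - 1*(-350959)) - 1086473) - 945500) + 1892208 = (((-798494 + 350959) - 1086473) - 945500) + 1892208 = ((-447535 - 1086473) - 945500) + 1892208 = (-1534008 - 945500) + 1892208 = -2479508 + 1892208 = -587300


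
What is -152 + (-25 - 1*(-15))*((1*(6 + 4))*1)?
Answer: -252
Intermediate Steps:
-152 + (-25 - 1*(-15))*((1*(6 + 4))*1) = -152 + (-25 + 15)*((1*10)*1) = -152 - 100 = -252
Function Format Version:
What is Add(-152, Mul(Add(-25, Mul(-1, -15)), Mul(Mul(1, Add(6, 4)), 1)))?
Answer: -252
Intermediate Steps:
Add(-152, Mul(Add(-25, Mul(-1, -15)), Mul(Mul(1, Add(6, 4)), 1))) = Add(-152, Mul(Add(-25, 15), Mul(Mul(1, 10), 1))) = Add(-152, Mul(-10, Mul(10, 1))) = Add(-152, Mul(-10, 10)) = Add(-152, -100) = -252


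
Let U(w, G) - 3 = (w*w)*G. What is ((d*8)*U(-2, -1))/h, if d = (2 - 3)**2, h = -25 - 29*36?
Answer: 8/1069 ≈ 0.0074836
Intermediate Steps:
U(w, G) = 3 + G*w**2 (U(w, G) = 3 + (w*w)*G = 3 + w**2*G = 3 + G*w**2)
h = -1069 (h = -25 - 1044 = -1069)
d = 1 (d = (-1)**2 = 1)
((d*8)*U(-2, -1))/h = ((1*8)*(3 - 1*(-2)**2))/(-1069) = (8*(3 - 1*4))*(-1/1069) = (8*(3 - 4))*(-1/1069) = (8*(-1))*(-1/1069) = -8*(-1/1069) = 8/1069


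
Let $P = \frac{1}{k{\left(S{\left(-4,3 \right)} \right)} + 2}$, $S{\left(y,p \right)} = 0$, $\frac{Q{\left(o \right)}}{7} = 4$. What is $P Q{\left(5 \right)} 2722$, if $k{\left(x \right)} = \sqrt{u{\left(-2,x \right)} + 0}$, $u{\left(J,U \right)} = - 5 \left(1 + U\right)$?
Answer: $\frac{152432}{9} - \frac{76216 i \sqrt{5}}{9} \approx 16937.0 - 18936.0 i$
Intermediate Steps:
$u{\left(J,U \right)} = -5 - 5 U$
$Q{\left(o \right)} = 28$ ($Q{\left(o \right)} = 7 \cdot 4 = 28$)
$k{\left(x \right)} = \sqrt{-5 - 5 x}$ ($k{\left(x \right)} = \sqrt{\left(-5 - 5 x\right) + 0} = \sqrt{-5 - 5 x}$)
$P = \frac{1}{2 + i \sqrt{5}}$ ($P = \frac{1}{\sqrt{-5 - 0} + 2} = \frac{1}{\sqrt{-5 + 0} + 2} = \frac{1}{\sqrt{-5} + 2} = \frac{1}{i \sqrt{5} + 2} = \frac{1}{2 + i \sqrt{5}} \approx 0.22222 - 0.24845 i$)
$P Q{\left(5 \right)} 2722 = \left(\frac{2}{9} - \frac{i \sqrt{5}}{9}\right) 28 \cdot 2722 = \left(\frac{2}{9} - \frac{i \sqrt{5}}{9}\right) 76216 = \frac{152432}{9} - \frac{76216 i \sqrt{5}}{9}$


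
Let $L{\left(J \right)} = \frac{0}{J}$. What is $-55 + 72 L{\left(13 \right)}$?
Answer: $-55$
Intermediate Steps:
$L{\left(J \right)} = 0$
$-55 + 72 L{\left(13 \right)} = -55 + 72 \cdot 0 = -55 + 0 = -55$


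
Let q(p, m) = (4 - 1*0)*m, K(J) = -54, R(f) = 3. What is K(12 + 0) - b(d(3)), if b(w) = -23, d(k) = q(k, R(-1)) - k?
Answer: -31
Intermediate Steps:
q(p, m) = 4*m (q(p, m) = (4 + 0)*m = 4*m)
d(k) = 12 - k (d(k) = 4*3 - k = 12 - k)
K(12 + 0) - b(d(3)) = -54 - 1*(-23) = -54 + 23 = -31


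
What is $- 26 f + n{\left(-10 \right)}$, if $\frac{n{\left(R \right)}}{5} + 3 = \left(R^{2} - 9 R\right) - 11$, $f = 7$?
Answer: $698$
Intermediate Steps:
$n{\left(R \right)} = -70 - 45 R + 5 R^{2}$ ($n{\left(R \right)} = -15 + 5 \left(\left(R^{2} - 9 R\right) - 11\right) = -15 + 5 \left(-11 + R^{2} - 9 R\right) = -15 - \left(55 - 5 R^{2} + 45 R\right) = -70 - 45 R + 5 R^{2}$)
$- 26 f + n{\left(-10 \right)} = \left(-26\right) 7 - \left(-380 - 500\right) = -182 + \left(-70 + 450 + 5 \cdot 100\right) = -182 + \left(-70 + 450 + 500\right) = -182 + 880 = 698$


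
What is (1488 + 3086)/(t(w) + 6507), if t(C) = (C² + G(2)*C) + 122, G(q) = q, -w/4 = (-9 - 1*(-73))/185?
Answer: 156545150/226848341 ≈ 0.69009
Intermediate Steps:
w = -256/185 (w = -4*(-9 - 1*(-73))/185 = -4*(-9 + 73)/185 = -256/185 ≈ -1.3838)
t(C) = 122 + C² + 2*C (t(C) = (C² + 2*C) + 122 = 122 + C² + 2*C)
(1488 + 3086)/(t(w) + 6507) = (1488 + 3086)/((122 + (-256/185)² + 2*(-256/185)) + 6507) = 4574/((122 + 65536/34225 - 512/185) + 6507) = 4574/(4146266/34225 + 6507) = 4574/(226848341/34225) = 4574*(34225/226848341) = 156545150/226848341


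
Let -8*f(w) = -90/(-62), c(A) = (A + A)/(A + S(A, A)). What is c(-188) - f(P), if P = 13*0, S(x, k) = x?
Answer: 293/248 ≈ 1.1815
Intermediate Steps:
c(A) = 1 (c(A) = (A + A)/(A + A) = (2*A)/((2*A)) = (2*A)*(1/(2*A)) = 1)
P = 0
f(w) = -45/248 (f(w) = -(-45)/(4*(-62)) = -(-45)*(-1)/(4*62) = -⅛*45/31 = -45/248)
c(-188) - f(P) = 1 - 1*(-45/248) = 1 + 45/248 = 293/248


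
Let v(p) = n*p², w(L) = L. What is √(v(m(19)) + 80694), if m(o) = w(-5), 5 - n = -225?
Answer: 2*√21611 ≈ 294.01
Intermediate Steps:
n = 230 (n = 5 - 1*(-225) = 5 + 225 = 230)
m(o) = -5
v(p) = 230*p²
√(v(m(19)) + 80694) = √(230*(-5)² + 80694) = √(230*25 + 80694) = √(5750 + 80694) = √86444 = 2*√21611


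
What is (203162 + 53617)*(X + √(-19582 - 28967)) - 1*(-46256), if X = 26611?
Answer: 6833192225 + 256779*I*√48549 ≈ 6.8332e+9 + 5.6578e+7*I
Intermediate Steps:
(203162 + 53617)*(X + √(-19582 - 28967)) - 1*(-46256) = (203162 + 53617)*(26611 + √(-19582 - 28967)) - 1*(-46256) = 256779*(26611 + √(-48549)) + 46256 = 256779*(26611 + I*√48549) + 46256 = (6833145969 + 256779*I*√48549) + 46256 = 6833192225 + 256779*I*√48549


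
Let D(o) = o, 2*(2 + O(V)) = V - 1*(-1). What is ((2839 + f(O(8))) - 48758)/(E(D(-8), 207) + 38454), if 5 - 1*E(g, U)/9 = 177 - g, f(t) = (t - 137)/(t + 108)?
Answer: -5074184/4070157 ≈ -1.2467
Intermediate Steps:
O(V) = -3/2 + V/2 (O(V) = -2 + (V - 1*(-1))/2 = -2 + (V + 1)/2 = -2 + (1 + V)/2 = -2 + (½ + V/2) = -3/2 + V/2)
f(t) = (-137 + t)/(108 + t)
E(g, U) = -1548 + 9*g (E(g, U) = 45 - 9*(177 - g) = 45 + (-1593 + 9*g) = -1548 + 9*g)
((2839 + f(O(8))) - 48758)/(E(D(-8), 207) + 38454) = ((2839 + (-137 + (-3/2 + (½)*8))/(108 + (-3/2 + (½)*8))) - 48758)/((-1548 + 9*(-8)) + 38454) = ((2839 + (-137 + (-3/2 + 4))/(108 + (-3/2 + 4))) - 48758)/((-1548 - 72) + 38454) = ((2839 + (-137 + 5/2)/(108 + 5/2)) - 48758)/(-1620 + 38454) = ((2839 - 269/2/(221/2)) - 48758)/36834 = ((2839 + (2/221)*(-269/2)) - 48758)*(1/36834) = ((2839 - 269/221) - 48758)*(1/36834) = (627150/221 - 48758)*(1/36834) = -10148368/221*1/36834 = -5074184/4070157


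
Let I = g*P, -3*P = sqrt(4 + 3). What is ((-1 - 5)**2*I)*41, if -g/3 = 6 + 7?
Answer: 19188*sqrt(7) ≈ 50767.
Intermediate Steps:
g = -39 (g = -3*(6 + 7) = -3*13 = -39)
P = -sqrt(7)/3 (P = -sqrt(4 + 3)/3 = -sqrt(7)/3 ≈ -0.88192)
I = 13*sqrt(7) (I = -(-13)*sqrt(7) = 13*sqrt(7) ≈ 34.395)
((-1 - 5)**2*I)*41 = ((-1 - 5)**2*(13*sqrt(7)))*41 = ((-6)**2*(13*sqrt(7)))*41 = (36*(13*sqrt(7)))*41 = (468*sqrt(7))*41 = 19188*sqrt(7)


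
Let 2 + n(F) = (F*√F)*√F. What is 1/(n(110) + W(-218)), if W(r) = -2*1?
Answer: 1/12096 ≈ 8.2672e-5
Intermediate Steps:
W(r) = -2
n(F) = -2 + F² (n(F) = -2 + (F*√F)*√F = -2 + F^(3/2)*√F = -2 + F²)
1/(n(110) + W(-218)) = 1/((-2 + 110²) - 2) = 1/((-2 + 12100) - 2) = 1/(12098 - 2) = 1/12096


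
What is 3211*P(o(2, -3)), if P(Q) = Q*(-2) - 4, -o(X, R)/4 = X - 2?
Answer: -12844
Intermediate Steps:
o(X, R) = 8 - 4*X (o(X, R) = -4*(X - 2) = -4*(-2 + X) = 8 - 4*X)
P(Q) = -4 - 2*Q (P(Q) = -2*Q - 4 = -4 - 2*Q)
3211*P(o(2, -3)) = 3211*(-4 - 2*(8 - 4*2)) = 3211*(-4 - 2*(8 - 8)) = 3211*(-4 - 2*0) = 3211*(-4 + 0) = 3211*(-4) = -12844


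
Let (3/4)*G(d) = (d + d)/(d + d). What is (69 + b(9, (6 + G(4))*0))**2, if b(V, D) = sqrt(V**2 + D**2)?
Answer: 6084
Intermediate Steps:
G(d) = 4/3 (G(d) = 4*((d + d)/(d + d))/3 = 4*((2*d)/((2*d)))/3 = 4*((2*d)*(1/(2*d)))/3 = (4/3)*1 = 4/3)
b(V, D) = sqrt(D**2 + V**2)
(69 + b(9, (6 + G(4))*0))**2 = (69 + sqrt(((6 + 4/3)*0)**2 + 9**2))**2 = (69 + sqrt(((22/3)*0)**2 + 81))**2 = (69 + sqrt(0**2 + 81))**2 = (69 + sqrt(0 + 81))**2 = (69 + sqrt(81))**2 = (69 + 9)**2 = 78**2 = 6084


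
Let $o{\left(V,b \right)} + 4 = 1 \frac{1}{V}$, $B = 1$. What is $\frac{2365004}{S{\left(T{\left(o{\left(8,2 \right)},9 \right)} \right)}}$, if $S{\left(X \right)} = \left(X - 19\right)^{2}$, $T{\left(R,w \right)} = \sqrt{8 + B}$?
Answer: $\frac{591251}{64} \approx 9238.3$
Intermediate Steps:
$o{\left(V,b \right)} = -4 + \frac{1}{V}$ ($o{\left(V,b \right)} = -4 + 1 \frac{1}{V} = -4 + \frac{1}{V}$)
$T{\left(R,w \right)} = 3$ ($T{\left(R,w \right)} = \sqrt{8 + 1} = \sqrt{9} = 3$)
$S{\left(X \right)} = \left(-19 + X\right)^{2}$
$\frac{2365004}{S{\left(T{\left(o{\left(8,2 \right)},9 \right)} \right)}} = \frac{2365004}{\left(-19 + 3\right)^{2}} = \frac{2365004}{\left(-16\right)^{2}} = \frac{2365004}{256} = 2365004 \cdot \frac{1}{256} = \frac{591251}{64}$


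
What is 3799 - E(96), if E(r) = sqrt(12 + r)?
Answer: 3799 - 6*sqrt(3) ≈ 3788.6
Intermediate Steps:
3799 - E(96) = 3799 - sqrt(12 + 96) = 3799 - sqrt(108) = 3799 - 6*sqrt(3)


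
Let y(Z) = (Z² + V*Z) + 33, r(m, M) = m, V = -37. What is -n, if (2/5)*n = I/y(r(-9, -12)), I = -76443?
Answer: 127405/298 ≈ 427.53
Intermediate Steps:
y(Z) = 33 + Z² - 37*Z (y(Z) = (Z² - 37*Z) + 33 = 33 + Z² - 37*Z)
n = -127405/298 (n = 5*(-76443/(33 + (-9)² - 37*(-9)))/2 = 5*(-76443/(33 + 81 + 333))/2 = 5*(-76443/447)/2 = 5*(-76443*1/447)/2 = (5/2)*(-25481/149) = -127405/298 ≈ -427.53)
-n = -1*(-127405/298) = 127405/298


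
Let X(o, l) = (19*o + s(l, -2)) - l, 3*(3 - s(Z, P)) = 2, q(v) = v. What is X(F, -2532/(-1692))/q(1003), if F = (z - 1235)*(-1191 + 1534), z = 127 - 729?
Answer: -1688013671/141423 ≈ -11936.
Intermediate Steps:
z = -602
s(Z, P) = 7/3 (s(Z, P) = 3 - ⅓*2 = 3 - ⅔ = 7/3)
F = -630091 (F = (-602 - 1235)*(-1191 + 1534) = -1837*343 = -630091)
X(o, l) = 7/3 - l + 19*o (X(o, l) = (19*o + 7/3) - l = (7/3 + 19*o) - l = 7/3 - l + 19*o)
X(F, -2532/(-1692))/q(1003) = (7/3 - (-2532)/(-1692) + 19*(-630091))/1003 = (7/3 - (-2532)*(-1)/1692 - 11971729)*(1/1003) = (7/3 - 1*211/141 - 11971729)*(1/1003) = (7/3 - 211/141 - 11971729)*(1/1003) = -1688013671/141*1/1003 = -1688013671/141423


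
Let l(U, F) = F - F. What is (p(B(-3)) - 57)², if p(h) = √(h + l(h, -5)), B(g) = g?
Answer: (57 - I*√3)² ≈ 3246.0 - 197.45*I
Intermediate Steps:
l(U, F) = 0
p(h) = √h (p(h) = √(h + 0) = √h)
(p(B(-3)) - 57)² = (√(-3) - 57)² = (I*√3 - 57)² = (-57 + I*√3)²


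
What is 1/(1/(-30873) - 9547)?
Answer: -30873/294744532 ≈ -0.00010474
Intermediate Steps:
1/(1/(-30873) - 9547) = 1/(-1/30873 - 9547) = 1/(-294744532/30873) = -30873/294744532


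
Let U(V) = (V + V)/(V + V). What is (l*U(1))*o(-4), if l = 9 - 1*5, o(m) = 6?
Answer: 24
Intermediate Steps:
U(V) = 1 (U(V) = (2*V)/((2*V)) = (2*V)*(1/(2*V)) = 1)
l = 4 (l = 9 - 5 = 4)
(l*U(1))*o(-4) = (4*1)*6 = 4*6 = 24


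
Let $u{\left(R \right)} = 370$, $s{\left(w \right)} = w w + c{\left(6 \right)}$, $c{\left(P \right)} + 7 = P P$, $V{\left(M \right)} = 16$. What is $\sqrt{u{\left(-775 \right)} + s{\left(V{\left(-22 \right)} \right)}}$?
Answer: $\sqrt{655} \approx 25.593$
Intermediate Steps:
$c{\left(P \right)} = -7 + P^{2}$ ($c{\left(P \right)} = -7 + P P = -7 + P^{2}$)
$s{\left(w \right)} = 29 + w^{2}$ ($s{\left(w \right)} = w w - \left(7 - 6^{2}\right) = w^{2} + \left(-7 + 36\right) = w^{2} + 29 = 29 + w^{2}$)
$\sqrt{u{\left(-775 \right)} + s{\left(V{\left(-22 \right)} \right)}} = \sqrt{370 + \left(29 + 16^{2}\right)} = \sqrt{370 + \left(29 + 256\right)} = \sqrt{370 + 285} = \sqrt{655}$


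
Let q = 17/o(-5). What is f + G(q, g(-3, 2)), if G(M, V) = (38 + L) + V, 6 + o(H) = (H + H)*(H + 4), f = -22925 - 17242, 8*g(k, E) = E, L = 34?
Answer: -160379/4 ≈ -40095.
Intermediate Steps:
g(k, E) = E/8
f = -40167
o(H) = -6 + 2*H*(4 + H) (o(H) = -6 + (H + H)*(H + 4) = -6 + (2*H)*(4 + H) = -6 + 2*H*(4 + H))
q = 17/4 (q = 17/(-6 + 2*(-5)² + 8*(-5)) = 17/(-6 + 2*25 - 40) = 17/(-6 + 50 - 40) = 17/4 ≈ 4.2500)
G(M, V) = 72 + V (G(M, V) = (38 + 34) + V = 72 + V)
f + G(q, g(-3, 2)) = -40167 + (72 + (⅛)*2) = -40167 + (72 + ¼) = -40167 + 289/4 = -160379/4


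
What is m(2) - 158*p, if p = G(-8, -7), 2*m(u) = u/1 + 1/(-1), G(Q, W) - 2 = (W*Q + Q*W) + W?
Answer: -33811/2 ≈ -16906.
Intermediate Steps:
G(Q, W) = 2 + W + 2*Q*W (G(Q, W) = 2 + ((W*Q + Q*W) + W) = 2 + ((Q*W + Q*W) + W) = 2 + (2*Q*W + W) = 2 + (W + 2*Q*W) = 2 + W + 2*Q*W)
m(u) = -½ + u/2 (m(u) = (u/1 + 1/(-1))/2 = (u*1 + 1*(-1))/2 = (u - 1)/2 = (-1 + u)/2 = -½ + u/2)
p = 107 (p = 2 - 7 + 2*(-8)*(-7) = 2 - 7 + 112 = 107)
m(2) - 158*p = (-½ + (½)*2) - 158*107 = (-½ + 1) - 16906 = ½ - 16906 = -33811/2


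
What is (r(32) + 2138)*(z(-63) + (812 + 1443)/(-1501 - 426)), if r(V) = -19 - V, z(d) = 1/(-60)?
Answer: -6985189/2820 ≈ -2477.0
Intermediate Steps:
z(d) = -1/60
(r(32) + 2138)*(z(-63) + (812 + 1443)/(-1501 - 426)) = ((-19 - 1*32) + 2138)*(-1/60 + (812 + 1443)/(-1501 - 426)) = ((-19 - 32) + 2138)*(-1/60 + 2255/(-1927)) = (-51 + 2138)*(-1/60 + 2255*(-1/1927)) = 2087*(-1/60 - 55/47) = 2087*(-3347/2820) = -6985189/2820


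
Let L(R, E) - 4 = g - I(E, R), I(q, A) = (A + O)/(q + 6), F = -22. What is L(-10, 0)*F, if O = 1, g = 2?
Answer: -165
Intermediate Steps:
I(q, A) = (1 + A)/(6 + q) (I(q, A) = (A + 1)/(q + 6) = (1 + A)/(6 + q))
L(R, E) = 6 - (1 + R)/(6 + E) (L(R, E) = 4 + (2 - (1 + R)/(6 + E)) = 6 - (1 + R)/(6 + E))
L(-10, 0)*F = ((35 - 1*(-10) + 6*0)/(6 + 0))*(-22) = ((35 + 10 + 0)/6)*(-22) = ((1/6)*45)*(-22) = (15/2)*(-22) = -165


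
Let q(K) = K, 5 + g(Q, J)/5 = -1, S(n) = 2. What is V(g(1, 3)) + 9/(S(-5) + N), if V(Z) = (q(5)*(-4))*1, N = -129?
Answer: -2549/127 ≈ -20.071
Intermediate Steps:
g(Q, J) = -30 (g(Q, J) = -25 + 5*(-1) = -25 - 5 = -30)
V(Z) = -20 (V(Z) = (5*(-4))*1 = -20*1 = -20)
V(g(1, 3)) + 9/(S(-5) + N) = -20 + 9/(2 - 129) = -20 + 9/(-127) = -20 - 1/127*9 = -20 - 9/127 = -2549/127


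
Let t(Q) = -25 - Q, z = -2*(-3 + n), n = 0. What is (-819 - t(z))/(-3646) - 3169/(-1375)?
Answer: 6318837/2506625 ≈ 2.5209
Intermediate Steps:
z = 6 (z = -2*(-3 + 0) = -2*(-3) = 6)
(-819 - t(z))/(-3646) - 3169/(-1375) = (-819 - (-25 - 1*6))/(-3646) - 3169/(-1375) = (-819 - (-25 - 6))*(-1/3646) - 3169*(-1/1375) = (-819 - 1*(-31))*(-1/3646) + 3169/1375 = (-819 + 31)*(-1/3646) + 3169/1375 = -788*(-1/3646) + 3169/1375 = 394/1823 + 3169/1375 = 6318837/2506625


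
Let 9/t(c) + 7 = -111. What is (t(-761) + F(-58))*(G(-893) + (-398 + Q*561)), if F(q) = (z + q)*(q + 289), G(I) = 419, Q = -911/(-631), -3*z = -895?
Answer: 1717415924517/37229 ≈ 4.6131e+7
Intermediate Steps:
z = 895/3 (z = -⅓*(-895) = 895/3 ≈ 298.33)
Q = 911/631 (Q = -911*(-1/631) = 911/631 ≈ 1.4437)
F(q) = (289 + q)*(895/3 + q) (F(q) = (895/3 + q)*(q + 289) = (895/3 + q)*(289 + q) = (289 + q)*(895/3 + q))
t(c) = -9/118 (t(c) = 9/(-7 - 111) = 9/(-118) = 9*(-1/118) = -9/118)
(t(-761) + F(-58))*(G(-893) + (-398 + Q*561)) = (-9/118 + (258655/3 + (-58)² + (1762/3)*(-58)))*(419 + (-398 + (911/631)*561)) = (-9/118 + (258655/3 + 3364 - 102196/3))*(419 + (-398 + 511071/631)) = (-9/118 + 55517)*(419 + 259933/631) = (6550997/118)*(524322/631) = 1717415924517/37229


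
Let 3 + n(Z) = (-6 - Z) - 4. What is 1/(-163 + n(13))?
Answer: -1/189 ≈ -0.0052910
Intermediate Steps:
n(Z) = -13 - Z (n(Z) = -3 + ((-6 - Z) - 4) = -3 + (-10 - Z) = -13 - Z)
1/(-163 + n(13)) = 1/(-163 + (-13 - 1*13)) = 1/(-163 + (-13 - 13)) = 1/(-163 - 26) = 1/(-189) = -1/189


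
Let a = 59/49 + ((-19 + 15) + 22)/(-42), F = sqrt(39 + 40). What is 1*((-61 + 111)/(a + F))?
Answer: -18620/37647 + 24010*sqrt(79)/37647 ≈ 5.1740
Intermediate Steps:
F = sqrt(79) ≈ 8.8882
a = 38/49 (a = 59*(1/49) + (-4 + 22)*(-1/42) = 59/49 + 18*(-1/42) = 59/49 - 3/7 = 38/49 ≈ 0.77551)
1*((-61 + 111)/(a + F)) = 1*((-61 + 111)/(38/49 + sqrt(79))) = 1*(50/(38/49 + sqrt(79))) = 50/(38/49 + sqrt(79))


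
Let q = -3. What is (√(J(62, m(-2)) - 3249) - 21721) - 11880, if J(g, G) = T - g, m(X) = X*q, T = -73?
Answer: -33601 + 6*I*√94 ≈ -33601.0 + 58.172*I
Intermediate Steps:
m(X) = -3*X (m(X) = X*(-3) = -3*X)
J(g, G) = -73 - g
(√(J(62, m(-2)) - 3249) - 21721) - 11880 = (√((-73 - 1*62) - 3249) - 21721) - 11880 = (√((-73 - 62) - 3249) - 21721) - 11880 = (√(-135 - 3249) - 21721) - 11880 = (√(-3384) - 21721) - 11880 = (6*I*√94 - 21721) - 11880 = (-21721 + 6*I*√94) - 11880 = -33601 + 6*I*√94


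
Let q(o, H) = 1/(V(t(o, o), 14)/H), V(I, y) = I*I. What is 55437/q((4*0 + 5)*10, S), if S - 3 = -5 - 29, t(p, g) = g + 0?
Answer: -138592500/31 ≈ -4.4707e+6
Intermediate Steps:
t(p, g) = g
V(I, y) = I**2
S = -31 (S = 3 + (-5 - 29) = 3 - 34 = -31)
q(o, H) = H/o**2 (q(o, H) = 1/(o**2/H) = H/o**2)
55437/q((4*0 + 5)*10, S) = 55437/((-31*1/(100*(4*0 + 5)**2))) = 55437/((-31*1/(100*(0 + 5)**2))) = 55437/((-31/(5*10)**2)) = 55437/((-31/50**2)) = 55437/((-31*1/2500)) = 55437/(-31/2500) = 55437*(-2500/31) = -138592500/31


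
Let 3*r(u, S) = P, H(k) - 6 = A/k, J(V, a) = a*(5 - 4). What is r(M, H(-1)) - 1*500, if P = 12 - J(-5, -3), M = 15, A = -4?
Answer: -495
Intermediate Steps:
J(V, a) = a (J(V, a) = a*1 = a)
H(k) = 6 - 4/k
P = 15 (P = 12 - 1*(-3) = 12 + 3 = 15)
r(u, S) = 5 (r(u, S) = (⅓)*15 = 5)
r(M, H(-1)) - 1*500 = 5 - 1*500 = 5 - 500 = -495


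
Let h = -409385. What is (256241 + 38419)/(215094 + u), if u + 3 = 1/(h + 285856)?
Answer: 18199527570/13284988069 ≈ 1.3699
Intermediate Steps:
u = -370588/123529 (u = -3 + 1/(-409385 + 285856) = -3 + 1/(-123529) = -3 - 1/123529 = -370588/123529 ≈ -3.0000)
(256241 + 38419)/(215094 + u) = (256241 + 38419)/(215094 - 370588/123529) = 294660/(26569976138/123529) = 294660*(123529/26569976138) = 18199527570/13284988069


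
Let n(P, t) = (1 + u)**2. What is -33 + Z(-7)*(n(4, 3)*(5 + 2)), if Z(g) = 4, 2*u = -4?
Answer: -5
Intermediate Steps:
u = -2 (u = (1/2)*(-4) = -2)
n(P, t) = 1 (n(P, t) = (1 - 2)**2 = (-1)**2 = 1)
-33 + Z(-7)*(n(4, 3)*(5 + 2)) = -33 + 4*(1*(5 + 2)) = -33 + 4*(1*7) = -33 + 4*7 = -33 + 28 = -5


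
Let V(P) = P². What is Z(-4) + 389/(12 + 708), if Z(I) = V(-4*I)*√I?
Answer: 389/720 + 512*I ≈ 0.54028 + 512.0*I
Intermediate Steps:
Z(I) = 16*I^(5/2) (Z(I) = (-4*I)²*√I = (16*I²)*√I = 16*I^(5/2))
Z(-4) + 389/(12 + 708) = 16*(-4)^(5/2) + 389/(12 + 708) = 16*(32*I) + 389/720 = 512*I + (1/720)*389 = 512*I + 389/720 = 389/720 + 512*I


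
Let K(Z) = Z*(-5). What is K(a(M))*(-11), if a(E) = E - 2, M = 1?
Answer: -55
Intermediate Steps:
a(E) = -2 + E
K(Z) = -5*Z
K(a(M))*(-11) = -5*(-2 + 1)*(-11) = -5*(-1)*(-11) = 5*(-11) = -55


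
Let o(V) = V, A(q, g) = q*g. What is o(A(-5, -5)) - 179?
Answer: -154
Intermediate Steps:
A(q, g) = g*q
o(A(-5, -5)) - 179 = -5*(-5) - 179 = 25 - 179 = -154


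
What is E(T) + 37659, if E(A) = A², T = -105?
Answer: 48684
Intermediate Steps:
E(T) + 37659 = (-105)² + 37659 = 11025 + 37659 = 48684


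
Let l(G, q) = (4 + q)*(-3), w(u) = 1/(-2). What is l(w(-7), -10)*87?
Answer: 1566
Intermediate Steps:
w(u) = -½
l(G, q) = -12 - 3*q
l(w(-7), -10)*87 = (-12 - 3*(-10))*87 = (-12 + 30)*87 = 18*87 = 1566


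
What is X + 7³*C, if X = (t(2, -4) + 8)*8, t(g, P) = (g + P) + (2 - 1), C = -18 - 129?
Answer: -50365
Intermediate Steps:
C = -147
t(g, P) = 1 + P + g (t(g, P) = (P + g) + 1 = 1 + P + g)
X = 56 (X = ((1 - 4 + 2) + 8)*8 = (-1 + 8)*8 = 7*8 = 56)
X + 7³*C = 56 + 7³*(-147) = 56 + 343*(-147) = 56 - 50421 = -50365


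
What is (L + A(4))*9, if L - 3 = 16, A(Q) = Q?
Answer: 207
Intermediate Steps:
L = 19 (L = 3 + 16 = 19)
(L + A(4))*9 = (19 + 4)*9 = 23*9 = 207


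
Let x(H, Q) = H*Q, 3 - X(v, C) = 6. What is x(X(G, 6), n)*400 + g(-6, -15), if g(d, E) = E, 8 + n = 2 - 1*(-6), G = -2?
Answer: -15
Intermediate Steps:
X(v, C) = -3 (X(v, C) = 3 - 1*6 = 3 - 6 = -3)
n = 0 (n = -8 + (2 - 1*(-6)) = -8 + (2 + 6) = -8 + 8 = 0)
x(X(G, 6), n)*400 + g(-6, -15) = -3*0*400 - 15 = 0*400 - 15 = 0 - 15 = -15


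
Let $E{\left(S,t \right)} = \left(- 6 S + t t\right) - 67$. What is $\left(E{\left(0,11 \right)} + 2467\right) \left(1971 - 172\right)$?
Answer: $4535279$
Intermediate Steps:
$E{\left(S,t \right)} = -67 + t^{2} - 6 S$ ($E{\left(S,t \right)} = \left(- 6 S + t^{2}\right) - 67 = \left(t^{2} - 6 S\right) - 67 = -67 + t^{2} - 6 S$)
$\left(E{\left(0,11 \right)} + 2467\right) \left(1971 - 172\right) = \left(\left(-67 + 11^{2} - 0\right) + 2467\right) \left(1971 - 172\right) = \left(\left(-67 + 121 + 0\right) + 2467\right) 1799 = \left(54 + 2467\right) 1799 = 2521 \cdot 1799 = 4535279$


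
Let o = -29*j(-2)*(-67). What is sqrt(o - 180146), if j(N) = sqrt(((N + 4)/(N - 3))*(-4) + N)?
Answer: sqrt(-4503650 + 9715*I*sqrt(10))/5 ≈ 1.4476 + 424.44*I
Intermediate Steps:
j(N) = sqrt(N - 4*(4 + N)/(-3 + N)) (j(N) = sqrt(((4 + N)/(-3 + N))*(-4) + N) = sqrt(-4*(4 + N)/(-3 + N) + N) = sqrt(N - 4*(4 + N)/(-3 + N)))
o = 1943*I*sqrt(10)/5 (o = -29*sqrt(-16 + (-2)**2 - 7*(-2))*(I*sqrt(5)/5)*(-67) = -29*sqrt(-16 + 4 + 14)*(I*sqrt(5)/5)*(-67) = -29*I*sqrt(10)/5*(-67) = 1943*I*sqrt(10)/5 ≈ 1228.9*I)
sqrt(o - 180146) = sqrt(1943*I*sqrt(10)/5 - 180146) = sqrt(-180146 + 1943*I*sqrt(10)/5)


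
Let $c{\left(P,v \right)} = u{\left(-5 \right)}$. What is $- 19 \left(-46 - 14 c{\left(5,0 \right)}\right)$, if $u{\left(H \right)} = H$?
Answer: $-456$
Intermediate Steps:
$c{\left(P,v \right)} = -5$
$- 19 \left(-46 - 14 c{\left(5,0 \right)}\right) = - 19 \left(-46 - -70\right) = - 19 \left(-46 + 70\right) = \left(-19\right) 24 = -456$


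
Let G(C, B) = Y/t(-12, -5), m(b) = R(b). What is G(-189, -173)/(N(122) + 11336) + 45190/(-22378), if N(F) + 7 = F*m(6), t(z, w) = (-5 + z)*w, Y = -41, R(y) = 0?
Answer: -21758652924/10774615385 ≈ -2.0194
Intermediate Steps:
m(b) = 0
t(z, w) = w*(-5 + z)
N(F) = -7 (N(F) = -7 + F*0 = -7 + 0 = -7)
G(C, B) = -41/85 (G(C, B) = -41*(-1/(5*(-5 - 12))) = -41/((-5*(-17))) = -41/85)
G(-189, -173)/(N(122) + 11336) + 45190/(-22378) = -41/(85*(-7 + 11336)) + 45190/(-22378) = -41/85/11329 + 45190*(-1/22378) = -41/85*1/11329 - 22595/11189 = -41/962965 - 22595/11189 = -21758652924/10774615385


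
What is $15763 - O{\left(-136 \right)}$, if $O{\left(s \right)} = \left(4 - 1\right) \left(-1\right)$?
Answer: $15766$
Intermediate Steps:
$O{\left(s \right)} = -3$ ($O{\left(s \right)} = 3 \left(-1\right) = -3$)
$15763 - O{\left(-136 \right)} = 15763 - -3 = 15763 + 3 = 15766$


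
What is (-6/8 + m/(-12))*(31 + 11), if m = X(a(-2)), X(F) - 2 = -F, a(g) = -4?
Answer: -105/2 ≈ -52.500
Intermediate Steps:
X(F) = 2 - F
m = 6 (m = 2 - 1*(-4) = 2 + 4 = 6)
(-6/8 + m/(-12))*(31 + 11) = (-6/8 + 6/(-12))*(31 + 11) = (-6*⅛ + 6*(-1/12))*42 = (-¾ - ½)*42 = -5/4*42 = -105/2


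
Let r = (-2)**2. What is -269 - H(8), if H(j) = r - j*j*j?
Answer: 239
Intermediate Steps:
r = 4
H(j) = 4 - j**3 (H(j) = 4 - j*j*j = 4 - j**2*j = 4 - j**3)
-269 - H(8) = -269 - (4 - 1*8**3) = -269 - (4 - 1*512) = -269 - (4 - 512) = -269 - 1*(-508) = -269 + 508 = 239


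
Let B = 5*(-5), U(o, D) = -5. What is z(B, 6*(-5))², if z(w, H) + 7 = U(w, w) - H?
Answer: 324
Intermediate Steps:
B = -25
z(w, H) = -12 - H (z(w, H) = -7 + (-5 - H) = -12 - H)
z(B, 6*(-5))² = (-12 - 6*(-5))² = (-12 - 1*(-30))² = (-12 + 30)² = 18² = 324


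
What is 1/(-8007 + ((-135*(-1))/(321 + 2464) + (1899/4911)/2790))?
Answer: -847982370/6789753613993 ≈ -0.00012489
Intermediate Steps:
1/(-8007 + ((-135*(-1))/(321 + 2464) + (1899/4911)/2790)) = 1/(-8007 + (-9*(-15)/2785 + (1899*(1/4911))*(1/2790))) = 1/(-8007 + (135*(1/2785) + (633/1637)*(1/2790))) = 1/(-8007 + (27/557 + 211/1522410)) = 1/(-8007 + 41222597/847982370) = 1/(-6789753613993/847982370) = -847982370/6789753613993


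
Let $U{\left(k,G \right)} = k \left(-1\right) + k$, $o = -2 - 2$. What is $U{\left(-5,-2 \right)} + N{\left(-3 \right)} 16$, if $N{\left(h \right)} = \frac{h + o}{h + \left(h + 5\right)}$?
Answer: $112$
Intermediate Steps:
$o = -4$
$U{\left(k,G \right)} = 0$ ($U{\left(k,G \right)} = - k + k = 0$)
$N{\left(h \right)} = \frac{-4 + h}{5 + 2 h}$ ($N{\left(h \right)} = \frac{h - 4}{h + \left(h + 5\right)} = \frac{-4 + h}{h + \left(5 + h\right)} = \frac{-4 + h}{5 + 2 h}$)
$U{\left(-5,-2 \right)} + N{\left(-3 \right)} 16 = 0 + \frac{-4 - 3}{5 + 2 \left(-3\right)} 16 = 0 + \frac{1}{5 - 6} \left(-7\right) 16 = 0 + \frac{1}{-1} \left(-7\right) 16 = 0 + \left(-1\right) \left(-7\right) 16 = 0 + 7 \cdot 16 = 0 + 112 = 112$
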